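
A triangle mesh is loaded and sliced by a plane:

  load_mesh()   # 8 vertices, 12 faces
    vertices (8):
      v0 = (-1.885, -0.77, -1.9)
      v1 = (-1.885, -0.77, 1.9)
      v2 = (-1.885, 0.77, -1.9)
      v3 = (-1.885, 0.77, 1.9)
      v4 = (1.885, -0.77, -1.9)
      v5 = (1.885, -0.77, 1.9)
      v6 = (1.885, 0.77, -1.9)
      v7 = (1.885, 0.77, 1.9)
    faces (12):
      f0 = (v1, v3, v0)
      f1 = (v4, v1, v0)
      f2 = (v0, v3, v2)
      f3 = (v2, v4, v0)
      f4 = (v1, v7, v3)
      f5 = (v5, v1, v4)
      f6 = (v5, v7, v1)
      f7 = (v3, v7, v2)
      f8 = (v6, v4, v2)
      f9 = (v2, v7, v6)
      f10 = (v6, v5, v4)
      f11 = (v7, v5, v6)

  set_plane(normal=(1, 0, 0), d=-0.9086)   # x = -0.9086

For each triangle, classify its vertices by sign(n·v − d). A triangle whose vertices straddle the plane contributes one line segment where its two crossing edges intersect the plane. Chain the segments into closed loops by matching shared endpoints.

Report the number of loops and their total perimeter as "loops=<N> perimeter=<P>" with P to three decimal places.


loops=1 perimeter=10.680

Straddling triangles (8 of 12):
  (v4,v1,v0) [+--] → (-0.9086, -0.77, 0.91583)–(-0.9086, -0.77, -1.9)  len=2.8158
  (v2,v4,v0) [-+-] → (-0.9086, 0.371152, -1.9)–(-0.9086, -0.77, -1.9)  len=1.1412
  (v1,v7,v3) [-+-] → (-0.9086, -0.371152, 1.9)–(-0.9086, 0.77, 1.9)  len=1.1412
  (v5,v1,v4) [+-+] → (-0.9086, -0.77, 1.9)–(-0.9086, -0.77, 0.91583)  len=0.9842
  (v5,v7,v1) [++-] → (-0.9086, -0.371152, 1.9)–(-0.9086, -0.77, 1.9)  len=0.3988
  (v3,v7,v2) [-+-] → (-0.9086, 0.77, 1.9)–(-0.9086, 0.77, -0.91583)  len=2.8158
  (v6,v4,v2) [++-] → (-0.9086, 0.371152, -1.9)–(-0.9086, 0.77, -1.9)  len=0.3988
  (v2,v7,v6) [-++] → (-0.9086, 0.77, -0.91583)–(-0.9086, 0.77, -1.9)  len=0.9842

Chained into 1 loop(s):
  loop 1: 8 segments, perimeter = 10.6800
Total perimeter = 10.680


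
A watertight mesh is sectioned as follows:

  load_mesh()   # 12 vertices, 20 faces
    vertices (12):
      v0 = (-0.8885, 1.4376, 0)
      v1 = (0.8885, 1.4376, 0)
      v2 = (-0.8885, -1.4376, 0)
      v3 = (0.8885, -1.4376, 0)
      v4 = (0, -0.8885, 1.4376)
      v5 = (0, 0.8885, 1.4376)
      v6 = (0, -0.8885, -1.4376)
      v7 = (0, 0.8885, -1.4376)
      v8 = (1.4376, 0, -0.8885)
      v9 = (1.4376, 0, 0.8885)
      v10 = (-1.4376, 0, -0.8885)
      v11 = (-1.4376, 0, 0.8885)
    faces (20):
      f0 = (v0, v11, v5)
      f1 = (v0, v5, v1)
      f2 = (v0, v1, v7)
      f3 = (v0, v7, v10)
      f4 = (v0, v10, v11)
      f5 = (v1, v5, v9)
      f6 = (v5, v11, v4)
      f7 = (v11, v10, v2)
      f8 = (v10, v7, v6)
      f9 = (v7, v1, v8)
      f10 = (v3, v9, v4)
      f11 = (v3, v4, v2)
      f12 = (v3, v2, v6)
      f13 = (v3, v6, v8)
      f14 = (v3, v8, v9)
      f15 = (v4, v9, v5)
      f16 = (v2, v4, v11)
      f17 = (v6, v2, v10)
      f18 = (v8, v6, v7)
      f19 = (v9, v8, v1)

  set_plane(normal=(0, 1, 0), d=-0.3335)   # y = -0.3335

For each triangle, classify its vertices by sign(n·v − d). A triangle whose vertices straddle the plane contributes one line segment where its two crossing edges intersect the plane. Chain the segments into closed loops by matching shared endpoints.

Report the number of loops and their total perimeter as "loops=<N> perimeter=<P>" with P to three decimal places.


loops=1 perimeter=8.906

Straddling triangles (10 of 20):
  (v5,v11,v4) [++-] → (-0.897994, -0.3335, 1.09461)–(0, -0.3335, 1.4376)  len=0.9613
  (v11,v10,v2) [++-] → (-1.31022, -0.3335, -0.682382)–(-1.31022, -0.3335, 0.682382)  len=1.3648
  (v10,v7,v6) [++-] → (0, -0.3335, -1.4376)–(-0.897994, -0.3335, -1.09461)  len=0.9613
  (v3,v9,v4) [-+-] → (1.31022, -0.3335, 0.682382)–(0.897994, -0.3335, 1.09461)  len=0.5830
  (v3,v6,v8) [--+] → (0.897994, -0.3335, -1.09461)–(1.31022, -0.3335, -0.682382)  len=0.5830
  (v3,v8,v9) [-++] → (1.31022, -0.3335, -0.682382)–(1.31022, -0.3335, 0.682382)  len=1.3648
  (v4,v9,v5) [-++] → (0.897994, -0.3335, 1.09461)–(0, -0.3335, 1.4376)  len=0.9613
  (v2,v4,v11) [--+] → (-0.897994, -0.3335, 1.09461)–(-1.31022, -0.3335, 0.682382)  len=0.5830
  (v6,v2,v10) [--+] → (-1.31022, -0.3335, -0.682382)–(-0.897994, -0.3335, -1.09461)  len=0.5830
  (v8,v6,v7) [+-+] → (0.897994, -0.3335, -1.09461)–(0, -0.3335, -1.4376)  len=0.9613

Chained into 1 loop(s):
  loop 1: 10 segments, perimeter = 8.9065
Total perimeter = 8.906


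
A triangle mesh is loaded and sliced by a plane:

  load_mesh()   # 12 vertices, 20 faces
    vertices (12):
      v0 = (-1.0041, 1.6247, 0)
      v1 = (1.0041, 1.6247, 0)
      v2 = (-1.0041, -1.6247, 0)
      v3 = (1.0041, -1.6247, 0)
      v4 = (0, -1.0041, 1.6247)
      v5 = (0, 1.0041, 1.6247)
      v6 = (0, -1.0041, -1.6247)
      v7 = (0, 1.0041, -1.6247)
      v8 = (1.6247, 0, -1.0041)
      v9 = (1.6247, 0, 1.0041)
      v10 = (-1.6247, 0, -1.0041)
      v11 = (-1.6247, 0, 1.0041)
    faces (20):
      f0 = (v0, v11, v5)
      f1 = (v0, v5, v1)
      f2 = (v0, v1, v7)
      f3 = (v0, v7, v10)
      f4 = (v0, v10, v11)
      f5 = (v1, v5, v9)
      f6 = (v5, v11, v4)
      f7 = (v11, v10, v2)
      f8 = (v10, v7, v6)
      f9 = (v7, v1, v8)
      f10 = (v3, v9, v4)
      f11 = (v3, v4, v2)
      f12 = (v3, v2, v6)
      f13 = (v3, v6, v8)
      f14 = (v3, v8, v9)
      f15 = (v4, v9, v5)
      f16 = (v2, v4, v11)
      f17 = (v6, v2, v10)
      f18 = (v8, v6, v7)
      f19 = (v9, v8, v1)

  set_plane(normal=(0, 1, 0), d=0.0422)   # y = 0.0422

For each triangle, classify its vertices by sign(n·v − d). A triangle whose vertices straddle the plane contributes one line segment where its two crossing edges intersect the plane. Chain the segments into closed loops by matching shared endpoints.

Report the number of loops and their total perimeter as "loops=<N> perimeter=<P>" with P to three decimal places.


loops=1 perimeter=10.872

Straddling triangles (10 of 20):
  (v0,v11,v5) [+-+] → (-1.60858, 0.0422, 0.978019)–(-1.55642, 0.0422, 1.03018)  len=0.0738
  (v0,v7,v10) [++-] → (-1.55642, 0.0422, -1.03018)–(-1.60858, 0.0422, -0.978019)  len=0.0738
  (v0,v10,v11) [+--] → (-1.60858, 0.0422, -0.978019)–(-1.60858, 0.0422, 0.978019)  len=1.9560
  (v1,v5,v9) [++-] → (1.55642, 0.0422, 1.03018)–(1.60858, 0.0422, 0.978019)  len=0.0738
  (v5,v11,v4) [+--] → (-1.55642, 0.0422, 1.03018)–(0, 0.0422, 1.6247)  len=1.6661
  (v10,v7,v6) [-+-] → (-1.55642, 0.0422, -1.03018)–(0, 0.0422, -1.6247)  len=1.6661
  (v7,v1,v8) [++-] → (1.60858, 0.0422, -0.978019)–(1.55642, 0.0422, -1.03018)  len=0.0738
  (v4,v9,v5) [--+] → (1.55642, 0.0422, 1.03018)–(0, 0.0422, 1.6247)  len=1.6661
  (v8,v6,v7) [--+] → (0, 0.0422, -1.6247)–(1.55642, 0.0422, -1.03018)  len=1.6661
  (v9,v8,v1) [--+] → (1.60858, 0.0422, -0.978019)–(1.60858, 0.0422, 0.978019)  len=1.9560

Chained into 1 loop(s):
  loop 1: 10 segments, perimeter = 10.8716
Total perimeter = 10.872


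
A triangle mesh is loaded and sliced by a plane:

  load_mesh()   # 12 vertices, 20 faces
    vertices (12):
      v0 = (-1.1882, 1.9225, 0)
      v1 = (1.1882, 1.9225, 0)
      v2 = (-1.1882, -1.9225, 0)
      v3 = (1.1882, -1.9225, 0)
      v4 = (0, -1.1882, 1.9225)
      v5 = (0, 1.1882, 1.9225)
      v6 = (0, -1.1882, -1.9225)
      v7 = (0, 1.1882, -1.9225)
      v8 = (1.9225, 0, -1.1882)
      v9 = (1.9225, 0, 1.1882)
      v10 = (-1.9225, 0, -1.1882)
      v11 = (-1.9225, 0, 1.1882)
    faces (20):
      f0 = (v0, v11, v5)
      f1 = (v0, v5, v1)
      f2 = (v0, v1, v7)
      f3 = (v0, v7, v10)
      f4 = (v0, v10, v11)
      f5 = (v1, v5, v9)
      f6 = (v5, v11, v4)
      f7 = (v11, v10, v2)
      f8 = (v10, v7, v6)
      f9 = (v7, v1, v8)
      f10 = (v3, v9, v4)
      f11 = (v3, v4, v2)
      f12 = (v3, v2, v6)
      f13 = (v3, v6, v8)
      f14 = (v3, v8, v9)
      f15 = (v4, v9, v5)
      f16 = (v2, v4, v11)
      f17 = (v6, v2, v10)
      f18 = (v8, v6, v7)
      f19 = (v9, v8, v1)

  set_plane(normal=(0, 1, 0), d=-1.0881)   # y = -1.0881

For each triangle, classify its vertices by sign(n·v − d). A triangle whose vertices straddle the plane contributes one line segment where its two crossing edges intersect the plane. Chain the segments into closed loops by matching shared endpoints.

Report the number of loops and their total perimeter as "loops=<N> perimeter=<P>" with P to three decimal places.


loops=1 perimeter=10.364

Straddling triangles (10 of 20):
  (v5,v11,v4) [++-] → (-0.161961, -1.0881, 1.86064)–(0, -1.0881, 1.9225)  len=0.1734
  (v11,v10,v2) [++-] → (-1.5069, -1.0881, -0.5157)–(-1.5069, -1.0881, 0.5157)  len=1.0314
  (v10,v7,v6) [++-] → (0, -1.0881, -1.9225)–(-0.161961, -1.0881, -1.86064)  len=0.1734
  (v3,v9,v4) [-+-] → (1.5069, -1.0881, 0.5157)–(0.161961, -1.0881, 1.86064)  len=1.9020
  (v3,v6,v8) [--+] → (0.161961, -1.0881, -1.86064)–(1.5069, -1.0881, -0.5157)  len=1.9020
  (v3,v8,v9) [-++] → (1.5069, -1.0881, -0.5157)–(1.5069, -1.0881, 0.5157)  len=1.0314
  (v4,v9,v5) [-++] → (0.161961, -1.0881, 1.86064)–(0, -1.0881, 1.9225)  len=0.1734
  (v2,v4,v11) [--+] → (-0.161961, -1.0881, 1.86064)–(-1.5069, -1.0881, 0.5157)  len=1.9020
  (v6,v2,v10) [--+] → (-1.5069, -1.0881, -0.5157)–(-0.161961, -1.0881, -1.86064)  len=1.9020
  (v8,v6,v7) [+-+] → (0.161961, -1.0881, -1.86064)–(0, -1.0881, -1.9225)  len=0.1734

Chained into 1 loop(s):
  loop 1: 10 segments, perimeter = 10.3644
Total perimeter = 10.364


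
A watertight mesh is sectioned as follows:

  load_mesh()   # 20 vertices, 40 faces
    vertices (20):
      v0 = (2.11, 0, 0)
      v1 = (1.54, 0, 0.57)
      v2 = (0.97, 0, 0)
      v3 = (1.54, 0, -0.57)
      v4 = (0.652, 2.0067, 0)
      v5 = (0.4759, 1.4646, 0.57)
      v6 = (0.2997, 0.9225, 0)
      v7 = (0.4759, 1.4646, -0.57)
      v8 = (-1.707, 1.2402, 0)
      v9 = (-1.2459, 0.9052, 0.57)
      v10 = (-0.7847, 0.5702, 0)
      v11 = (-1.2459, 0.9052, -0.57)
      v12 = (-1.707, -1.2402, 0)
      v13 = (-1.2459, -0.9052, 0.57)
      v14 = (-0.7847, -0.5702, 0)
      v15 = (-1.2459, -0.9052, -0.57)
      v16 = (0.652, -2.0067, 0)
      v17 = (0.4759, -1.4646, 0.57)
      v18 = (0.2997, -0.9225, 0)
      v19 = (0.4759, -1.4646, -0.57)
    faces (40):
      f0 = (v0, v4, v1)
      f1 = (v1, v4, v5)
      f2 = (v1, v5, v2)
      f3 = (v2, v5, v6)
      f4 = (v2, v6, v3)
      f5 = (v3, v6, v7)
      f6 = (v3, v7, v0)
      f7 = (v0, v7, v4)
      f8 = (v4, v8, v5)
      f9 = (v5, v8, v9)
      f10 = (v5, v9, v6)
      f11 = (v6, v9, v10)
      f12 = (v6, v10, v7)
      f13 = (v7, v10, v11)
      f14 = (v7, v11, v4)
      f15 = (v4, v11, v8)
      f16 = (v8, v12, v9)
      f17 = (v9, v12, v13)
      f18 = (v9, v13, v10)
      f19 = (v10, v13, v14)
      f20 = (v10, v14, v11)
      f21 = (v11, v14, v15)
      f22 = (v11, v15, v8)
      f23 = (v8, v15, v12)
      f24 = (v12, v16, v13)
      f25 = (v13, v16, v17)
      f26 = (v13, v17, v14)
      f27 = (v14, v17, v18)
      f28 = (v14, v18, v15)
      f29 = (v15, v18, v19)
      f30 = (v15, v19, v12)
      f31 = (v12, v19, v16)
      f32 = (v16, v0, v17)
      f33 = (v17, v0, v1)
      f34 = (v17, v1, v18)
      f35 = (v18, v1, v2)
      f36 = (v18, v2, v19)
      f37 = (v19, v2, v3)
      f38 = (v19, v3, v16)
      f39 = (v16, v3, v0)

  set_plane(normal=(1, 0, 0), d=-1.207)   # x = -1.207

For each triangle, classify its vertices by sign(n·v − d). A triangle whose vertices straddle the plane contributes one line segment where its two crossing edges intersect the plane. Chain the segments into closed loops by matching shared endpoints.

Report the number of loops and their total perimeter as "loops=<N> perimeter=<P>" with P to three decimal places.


Straddling triangles (18 of 40):
  (v4,v8,v5) [+-+] → (-1.207, 1.40266, 0)–(-1.207, 1.2916, 0.13056)  len=0.1714
  (v5,v8,v9) [+--] → (-1.207, 1.2916, 0.13056)–(-1.207, 0.917838, 0.57)  len=0.5769
  (v5,v9,v6) [+-+] → (-1.207, 0.917838, 0.57)–(-1.207, 0.905635, 0.555654)  len=0.0188
  (v6,v9,v10) [+-+] → (-1.207, 0.905635, 0.555654)–(-1.207, 0.876944, 0.521923)  len=0.0443
  (v7,v10,v11) [++-] → (-1.207, 0.876944, -0.521923)–(-1.207, 0.917838, -0.57)  len=0.0631
  (v7,v11,v4) [+-+] → (-1.207, 0.917838, -0.57)–(-1.207, 0.927777, -0.558317)  len=0.0153
  (v4,v11,v8) [+--] → (-1.207, 0.927777, -0.558317)–(-1.207, 1.40266, 0)  len=0.7330
  (v9,v13,v10) [--+] → (-1.207, -0.780757, 0.521923)–(-1.207, 0.876944, 0.521923)  len=1.6577
  (v10,v13,v14) [+-+] → (-1.207, -0.780757, 0.521923)–(-1.207, -0.876944, 0.521923)  len=0.0962
  (v10,v14,v11) [++-] → (-1.207, 0.780757, -0.521923)–(-1.207, 0.876944, -0.521923)  len=0.0962
  (v11,v14,v15) [-+-] → (-1.207, 0.780757, -0.521923)–(-1.207, -0.876944, -0.521923)  len=1.6577
  (v12,v16,v13) [-+-] → (-1.207, -1.40266, 0)–(-1.207, -0.927777, 0.558317)  len=0.7330
  (v13,v16,v17) [-++] → (-1.207, -0.927777, 0.558317)–(-1.207, -0.917838, 0.57)  len=0.0153
  (v13,v17,v14) [-++] → (-1.207, -0.917838, 0.57)–(-1.207, -0.876944, 0.521923)  len=0.0631
  (v14,v18,v15) [++-] → (-1.207, -0.905635, -0.555654)–(-1.207, -0.876944, -0.521923)  len=0.0443
  (v15,v18,v19) [-++] → (-1.207, -0.905635, -0.555654)–(-1.207, -0.917838, -0.57)  len=0.0188
  (v15,v19,v12) [-+-] → (-1.207, -0.917838, -0.57)–(-1.207, -1.2916, -0.13056)  len=0.5769
  (v12,v19,v16) [-++] → (-1.207, -1.2916, -0.13056)–(-1.207, -1.40266, 0)  len=0.1714

Chained into 1 loop(s):
  loop 1: 18 segments, perimeter = 6.7534
Total perimeter = 6.753

loops=1 perimeter=6.753


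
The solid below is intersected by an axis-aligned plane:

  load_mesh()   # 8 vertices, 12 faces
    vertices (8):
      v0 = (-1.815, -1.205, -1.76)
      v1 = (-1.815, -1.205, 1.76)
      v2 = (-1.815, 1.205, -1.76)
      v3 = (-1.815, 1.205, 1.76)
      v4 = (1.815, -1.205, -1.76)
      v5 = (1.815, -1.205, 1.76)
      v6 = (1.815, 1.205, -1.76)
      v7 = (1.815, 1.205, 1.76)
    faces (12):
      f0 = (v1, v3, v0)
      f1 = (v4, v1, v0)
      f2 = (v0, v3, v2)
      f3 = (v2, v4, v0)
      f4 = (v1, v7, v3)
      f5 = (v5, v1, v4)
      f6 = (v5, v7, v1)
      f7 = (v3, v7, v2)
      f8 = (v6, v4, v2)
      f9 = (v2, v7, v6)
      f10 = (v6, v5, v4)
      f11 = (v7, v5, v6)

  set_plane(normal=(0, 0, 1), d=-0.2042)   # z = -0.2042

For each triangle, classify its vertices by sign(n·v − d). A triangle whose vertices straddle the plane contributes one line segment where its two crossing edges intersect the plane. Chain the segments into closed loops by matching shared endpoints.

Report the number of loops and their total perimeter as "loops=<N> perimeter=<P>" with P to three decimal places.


Straddling triangles (8 of 12):
  (v1,v3,v0) [++-] → (-1.815, -0.139807, -0.2042)–(-1.815, -1.205, -0.2042)  len=1.0652
  (v4,v1,v0) [-+-] → (0.210581, -1.205, -0.2042)–(-1.815, -1.205, -0.2042)  len=2.0256
  (v0,v3,v2) [-+-] → (-1.815, -0.139807, -0.2042)–(-1.815, 1.205, -0.2042)  len=1.3448
  (v5,v1,v4) [++-] → (0.210581, -1.205, -0.2042)–(1.815, -1.205, -0.2042)  len=1.6044
  (v3,v7,v2) [++-] → (-0.210581, 1.205, -0.2042)–(-1.815, 1.205, -0.2042)  len=1.6044
  (v2,v7,v6) [-+-] → (-0.210581, 1.205, -0.2042)–(1.815, 1.205, -0.2042)  len=2.0256
  (v6,v5,v4) [-+-] → (1.815, 0.139807, -0.2042)–(1.815, -1.205, -0.2042)  len=1.3448
  (v7,v5,v6) [++-] → (1.815, 0.139807, -0.2042)–(1.815, 1.205, -0.2042)  len=1.0652

Chained into 1 loop(s):
  loop 1: 8 segments, perimeter = 12.0800
Total perimeter = 12.080

loops=1 perimeter=12.080


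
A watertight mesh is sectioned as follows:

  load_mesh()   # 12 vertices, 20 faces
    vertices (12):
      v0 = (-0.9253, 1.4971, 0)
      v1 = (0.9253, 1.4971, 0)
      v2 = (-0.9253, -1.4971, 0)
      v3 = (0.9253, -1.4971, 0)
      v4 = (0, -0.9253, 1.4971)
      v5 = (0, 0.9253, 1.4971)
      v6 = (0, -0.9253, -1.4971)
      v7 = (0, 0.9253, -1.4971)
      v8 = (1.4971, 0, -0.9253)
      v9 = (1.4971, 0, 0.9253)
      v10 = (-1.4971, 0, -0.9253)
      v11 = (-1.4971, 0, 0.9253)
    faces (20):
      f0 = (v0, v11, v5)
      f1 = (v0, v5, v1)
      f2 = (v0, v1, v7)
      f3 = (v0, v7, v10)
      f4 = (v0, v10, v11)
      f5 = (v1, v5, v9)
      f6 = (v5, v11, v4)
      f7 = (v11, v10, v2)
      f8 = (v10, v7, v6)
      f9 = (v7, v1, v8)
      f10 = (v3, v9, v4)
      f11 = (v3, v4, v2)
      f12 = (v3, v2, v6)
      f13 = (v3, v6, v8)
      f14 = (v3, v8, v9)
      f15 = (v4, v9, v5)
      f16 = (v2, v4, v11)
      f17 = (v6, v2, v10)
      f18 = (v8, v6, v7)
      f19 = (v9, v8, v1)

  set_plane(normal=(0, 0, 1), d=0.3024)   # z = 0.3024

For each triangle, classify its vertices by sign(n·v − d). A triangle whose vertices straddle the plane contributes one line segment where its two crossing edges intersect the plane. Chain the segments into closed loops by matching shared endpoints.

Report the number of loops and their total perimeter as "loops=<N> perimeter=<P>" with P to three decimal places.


Straddling triangles (10 of 20):
  (v0,v11,v5) [-++] → (-1.11217, 1.00783, 0.3024)–(-0.738398, 1.3816, 0.3024)  len=0.5286
  (v0,v5,v1) [-+-] → (-0.738398, 1.3816, 0.3024)–(0.738398, 1.3816, 0.3024)  len=1.4768
  (v0,v10,v11) [--+] → (-1.4971, 0, 0.3024)–(-1.11217, 1.00783, 0.3024)  len=1.0788
  (v1,v5,v9) [-++] → (0.738398, 1.3816, 0.3024)–(1.11217, 1.00783, 0.3024)  len=0.5286
  (v11,v10,v2) [+--] → (-1.4971, 0, 0.3024)–(-1.11217, -1.00783, 0.3024)  len=1.0788
  (v3,v9,v4) [-++] → (1.11217, -1.00783, 0.3024)–(0.738398, -1.3816, 0.3024)  len=0.5286
  (v3,v4,v2) [-+-] → (0.738398, -1.3816, 0.3024)–(-0.738398, -1.3816, 0.3024)  len=1.4768
  (v3,v8,v9) [--+] → (1.4971, 0, 0.3024)–(1.11217, -1.00783, 0.3024)  len=1.0788
  (v2,v4,v11) [-++] → (-0.738398, -1.3816, 0.3024)–(-1.11217, -1.00783, 0.3024)  len=0.5286
  (v9,v8,v1) [+--] → (1.4971, 0, 0.3024)–(1.11217, 1.00783, 0.3024)  len=1.0788

Chained into 1 loop(s):
  loop 1: 10 segments, perimeter = 9.3833
Total perimeter = 9.383

loops=1 perimeter=9.383


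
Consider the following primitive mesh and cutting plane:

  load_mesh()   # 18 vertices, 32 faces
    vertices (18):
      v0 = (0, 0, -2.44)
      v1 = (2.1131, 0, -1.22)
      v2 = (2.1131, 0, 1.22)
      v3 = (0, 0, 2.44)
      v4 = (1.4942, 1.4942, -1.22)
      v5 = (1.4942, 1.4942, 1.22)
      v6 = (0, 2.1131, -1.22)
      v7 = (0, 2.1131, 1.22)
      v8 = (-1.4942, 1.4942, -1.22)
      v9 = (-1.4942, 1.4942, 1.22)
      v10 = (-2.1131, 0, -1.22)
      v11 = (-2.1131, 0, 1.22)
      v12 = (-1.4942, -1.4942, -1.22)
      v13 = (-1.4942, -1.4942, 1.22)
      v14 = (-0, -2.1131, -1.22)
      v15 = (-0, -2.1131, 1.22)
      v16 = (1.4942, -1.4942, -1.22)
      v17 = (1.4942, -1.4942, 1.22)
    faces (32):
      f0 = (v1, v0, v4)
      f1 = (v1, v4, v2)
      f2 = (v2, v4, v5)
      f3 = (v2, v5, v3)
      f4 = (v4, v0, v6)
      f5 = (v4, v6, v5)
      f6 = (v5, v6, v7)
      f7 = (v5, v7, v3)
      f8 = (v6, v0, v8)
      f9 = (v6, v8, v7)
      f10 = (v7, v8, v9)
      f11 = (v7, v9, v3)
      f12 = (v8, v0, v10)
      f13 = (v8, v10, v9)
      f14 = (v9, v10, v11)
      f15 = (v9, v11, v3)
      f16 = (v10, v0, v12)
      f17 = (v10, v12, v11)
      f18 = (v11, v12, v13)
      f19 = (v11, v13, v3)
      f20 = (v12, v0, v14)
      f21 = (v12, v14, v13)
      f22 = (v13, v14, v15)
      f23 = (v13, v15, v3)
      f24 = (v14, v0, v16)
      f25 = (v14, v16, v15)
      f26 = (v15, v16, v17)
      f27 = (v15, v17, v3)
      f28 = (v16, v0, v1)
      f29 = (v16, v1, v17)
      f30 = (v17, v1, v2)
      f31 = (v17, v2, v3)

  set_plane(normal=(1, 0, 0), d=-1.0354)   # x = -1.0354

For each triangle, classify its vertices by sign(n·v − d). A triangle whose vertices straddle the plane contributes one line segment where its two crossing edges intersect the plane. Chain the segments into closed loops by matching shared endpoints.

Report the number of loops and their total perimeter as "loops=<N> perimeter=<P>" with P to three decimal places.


loops=1 perimeter=12.135

Straddling triangles (12 of 32):
  (v6,v0,v8) [++-] → (-1.0354, 1.0354, -1.59461)–(-1.0354, 1.68424, -1.22)  len=0.7492
  (v6,v8,v7) [+-+] → (-1.0354, 1.68424, -1.22)–(-1.0354, 1.68424, -0.470788)  len=0.7492
  (v7,v8,v9) [+--] → (-1.0354, 1.68424, -0.470788)–(-1.0354, 1.68424, 1.22)  len=1.6908
  (v7,v9,v3) [+-+] → (-1.0354, 1.68424, 1.22)–(-1.0354, 1.0354, 1.59461)  len=0.7492
  (v8,v0,v10) [-+-] → (-1.0354, 1.0354, -1.59461)–(-1.0354, 0, -1.84221)  len=1.0646
  (v9,v11,v3) [--+] → (-1.0354, 0, 1.84221)–(-1.0354, 1.0354, 1.59461)  len=1.0646
  (v10,v0,v12) [-+-] → (-1.0354, 0, -1.84221)–(-1.0354, -1.0354, -1.59461)  len=1.0646
  (v11,v13,v3) [--+] → (-1.0354, -1.0354, 1.59461)–(-1.0354, 0, 1.84221)  len=1.0646
  (v12,v0,v14) [-++] → (-1.0354, -1.0354, -1.59461)–(-1.0354, -1.68424, -1.22)  len=0.7492
  (v12,v14,v13) [-+-] → (-1.0354, -1.68424, -1.22)–(-1.0354, -1.68424, 0.470788)  len=1.6908
  (v13,v14,v15) [-++] → (-1.0354, -1.68424, 0.470788)–(-1.0354, -1.68424, 1.22)  len=0.7492
  (v13,v15,v3) [-++] → (-1.0354, -1.68424, 1.22)–(-1.0354, -1.0354, 1.59461)  len=0.7492

Chained into 1 loop(s):
  loop 1: 12 segments, perimeter = 12.1352
Total perimeter = 12.135


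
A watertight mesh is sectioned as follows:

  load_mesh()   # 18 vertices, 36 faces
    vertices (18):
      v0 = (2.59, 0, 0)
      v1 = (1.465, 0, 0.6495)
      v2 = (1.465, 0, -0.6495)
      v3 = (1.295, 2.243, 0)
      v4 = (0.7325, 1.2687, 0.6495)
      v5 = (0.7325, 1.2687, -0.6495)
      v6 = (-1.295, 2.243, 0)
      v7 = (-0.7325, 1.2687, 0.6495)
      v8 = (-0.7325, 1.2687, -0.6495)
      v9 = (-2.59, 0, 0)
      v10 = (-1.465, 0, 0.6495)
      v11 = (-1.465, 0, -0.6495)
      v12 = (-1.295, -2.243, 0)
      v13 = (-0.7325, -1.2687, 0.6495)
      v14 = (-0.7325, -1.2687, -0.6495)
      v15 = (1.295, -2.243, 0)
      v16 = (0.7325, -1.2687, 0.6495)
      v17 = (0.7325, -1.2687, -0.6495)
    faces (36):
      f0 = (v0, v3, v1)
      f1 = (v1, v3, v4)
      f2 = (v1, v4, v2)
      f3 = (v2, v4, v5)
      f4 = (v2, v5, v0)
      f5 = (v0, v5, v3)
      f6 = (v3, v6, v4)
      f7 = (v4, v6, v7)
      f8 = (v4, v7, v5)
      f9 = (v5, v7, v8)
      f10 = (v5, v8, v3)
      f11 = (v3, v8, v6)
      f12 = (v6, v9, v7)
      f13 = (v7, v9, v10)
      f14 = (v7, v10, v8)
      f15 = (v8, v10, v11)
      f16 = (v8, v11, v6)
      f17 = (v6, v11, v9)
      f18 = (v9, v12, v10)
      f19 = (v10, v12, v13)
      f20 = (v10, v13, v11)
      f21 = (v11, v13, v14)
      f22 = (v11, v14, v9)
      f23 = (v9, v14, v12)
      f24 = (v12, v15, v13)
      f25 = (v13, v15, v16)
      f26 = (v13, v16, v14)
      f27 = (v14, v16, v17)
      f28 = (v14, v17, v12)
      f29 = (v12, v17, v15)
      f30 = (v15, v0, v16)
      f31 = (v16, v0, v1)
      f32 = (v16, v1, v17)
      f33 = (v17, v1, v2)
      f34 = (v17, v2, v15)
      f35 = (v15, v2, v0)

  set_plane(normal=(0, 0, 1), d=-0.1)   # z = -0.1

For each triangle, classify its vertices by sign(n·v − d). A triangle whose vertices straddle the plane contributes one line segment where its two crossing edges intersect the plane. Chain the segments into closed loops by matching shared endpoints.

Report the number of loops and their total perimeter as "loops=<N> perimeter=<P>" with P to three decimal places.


loops=2 perimeter=23.291

Straddling triangles (24 of 36):
  (v1,v4,v2) [++-] → (1.15514, 0.536683, -0.1)–(1.465, 0, -0.1)  len=0.6197
  (v2,v4,v5) [-+-] → (1.15514, 0.536683, -0.1)–(0.7325, 1.2687, -0.1)  len=0.8453
  (v2,v5,v0) [--+] → (2.30401, 0.195335, -0.1)–(2.41679, 0, -0.1)  len=0.2256
  (v0,v5,v3) [+-+] → (2.30401, 0.195335, -0.1)–(1.20839, 2.09299, -0.1)  len=2.1912
  (v4,v7,v5) [++-] → (0.112779, 1.2687, -0.1)–(0.7325, 1.2687, -0.1)  len=0.6197
  (v5,v7,v8) [-+-] → (0.112779, 1.2687, -0.1)–(-0.7325, 1.2687, -0.1)  len=0.8453
  (v5,v8,v3) [--+] → (0.982837, 2.09299, -0.1)–(1.20839, 2.09299, -0.1)  len=0.2256
  (v3,v8,v6) [+-+] → (0.982837, 2.09299, -0.1)–(-1.20839, 2.09299, -0.1)  len=2.1912
  (v7,v10,v8) [++-] → (-1.04236, 0.732017, -0.1)–(-0.7325, 1.2687, -0.1)  len=0.6197
  (v8,v10,v11) [-+-] → (-1.04236, 0.732017, -0.1)–(-1.465, 0, -0.1)  len=0.8453
  (v8,v11,v6) [--+] → (-1.32117, 1.89766, -0.1)–(-1.20839, 2.09299, -0.1)  len=0.2256
  (v6,v11,v9) [+-+] → (-1.32117, 1.89766, -0.1)–(-2.41679, 0, -0.1)  len=2.1912
  (v10,v13,v11) [++-] → (-1.15514, -0.536683, -0.1)–(-1.465, 0, -0.1)  len=0.6197
  (v11,v13,v14) [-+-] → (-1.15514, -0.536683, -0.1)–(-0.7325, -1.2687, -0.1)  len=0.8453
  (v11,v14,v9) [--+] → (-2.30401, -0.195335, -0.1)–(-2.41679, 0, -0.1)  len=0.2256
  (v9,v14,v12) [+-+] → (-2.30401, -0.195335, -0.1)–(-1.20839, -2.09299, -0.1)  len=2.1912
  (v13,v16,v14) [++-] → (-0.112779, -1.2687, -0.1)–(-0.7325, -1.2687, -0.1)  len=0.6197
  (v14,v16,v17) [-+-] → (-0.112779, -1.2687, -0.1)–(0.7325, -1.2687, -0.1)  len=0.8453
  (v14,v17,v12) [--+] → (-0.982837, -2.09299, -0.1)–(-1.20839, -2.09299, -0.1)  len=0.2256
  (v12,v17,v15) [+-+] → (-0.982837, -2.09299, -0.1)–(1.20839, -2.09299, -0.1)  len=2.1912
  (v16,v1,v17) [++-] → (1.04236, -0.732017, -0.1)–(0.7325, -1.2687, -0.1)  len=0.6197
  (v17,v1,v2) [-+-] → (1.04236, -0.732017, -0.1)–(1.465, 0, -0.1)  len=0.8453
  (v17,v2,v15) [--+] → (1.32117, -1.89766, -0.1)–(1.20839, -2.09299, -0.1)  len=0.2256
  (v15,v2,v0) [+-+] → (1.32117, -1.89766, -0.1)–(2.41679, 0, -0.1)  len=2.1912

Chained into 2 loop(s):
  loop 1: 12 segments, perimeter = 8.7899
  loop 2: 12 segments, perimeter = 14.5007
Total perimeter = 23.291


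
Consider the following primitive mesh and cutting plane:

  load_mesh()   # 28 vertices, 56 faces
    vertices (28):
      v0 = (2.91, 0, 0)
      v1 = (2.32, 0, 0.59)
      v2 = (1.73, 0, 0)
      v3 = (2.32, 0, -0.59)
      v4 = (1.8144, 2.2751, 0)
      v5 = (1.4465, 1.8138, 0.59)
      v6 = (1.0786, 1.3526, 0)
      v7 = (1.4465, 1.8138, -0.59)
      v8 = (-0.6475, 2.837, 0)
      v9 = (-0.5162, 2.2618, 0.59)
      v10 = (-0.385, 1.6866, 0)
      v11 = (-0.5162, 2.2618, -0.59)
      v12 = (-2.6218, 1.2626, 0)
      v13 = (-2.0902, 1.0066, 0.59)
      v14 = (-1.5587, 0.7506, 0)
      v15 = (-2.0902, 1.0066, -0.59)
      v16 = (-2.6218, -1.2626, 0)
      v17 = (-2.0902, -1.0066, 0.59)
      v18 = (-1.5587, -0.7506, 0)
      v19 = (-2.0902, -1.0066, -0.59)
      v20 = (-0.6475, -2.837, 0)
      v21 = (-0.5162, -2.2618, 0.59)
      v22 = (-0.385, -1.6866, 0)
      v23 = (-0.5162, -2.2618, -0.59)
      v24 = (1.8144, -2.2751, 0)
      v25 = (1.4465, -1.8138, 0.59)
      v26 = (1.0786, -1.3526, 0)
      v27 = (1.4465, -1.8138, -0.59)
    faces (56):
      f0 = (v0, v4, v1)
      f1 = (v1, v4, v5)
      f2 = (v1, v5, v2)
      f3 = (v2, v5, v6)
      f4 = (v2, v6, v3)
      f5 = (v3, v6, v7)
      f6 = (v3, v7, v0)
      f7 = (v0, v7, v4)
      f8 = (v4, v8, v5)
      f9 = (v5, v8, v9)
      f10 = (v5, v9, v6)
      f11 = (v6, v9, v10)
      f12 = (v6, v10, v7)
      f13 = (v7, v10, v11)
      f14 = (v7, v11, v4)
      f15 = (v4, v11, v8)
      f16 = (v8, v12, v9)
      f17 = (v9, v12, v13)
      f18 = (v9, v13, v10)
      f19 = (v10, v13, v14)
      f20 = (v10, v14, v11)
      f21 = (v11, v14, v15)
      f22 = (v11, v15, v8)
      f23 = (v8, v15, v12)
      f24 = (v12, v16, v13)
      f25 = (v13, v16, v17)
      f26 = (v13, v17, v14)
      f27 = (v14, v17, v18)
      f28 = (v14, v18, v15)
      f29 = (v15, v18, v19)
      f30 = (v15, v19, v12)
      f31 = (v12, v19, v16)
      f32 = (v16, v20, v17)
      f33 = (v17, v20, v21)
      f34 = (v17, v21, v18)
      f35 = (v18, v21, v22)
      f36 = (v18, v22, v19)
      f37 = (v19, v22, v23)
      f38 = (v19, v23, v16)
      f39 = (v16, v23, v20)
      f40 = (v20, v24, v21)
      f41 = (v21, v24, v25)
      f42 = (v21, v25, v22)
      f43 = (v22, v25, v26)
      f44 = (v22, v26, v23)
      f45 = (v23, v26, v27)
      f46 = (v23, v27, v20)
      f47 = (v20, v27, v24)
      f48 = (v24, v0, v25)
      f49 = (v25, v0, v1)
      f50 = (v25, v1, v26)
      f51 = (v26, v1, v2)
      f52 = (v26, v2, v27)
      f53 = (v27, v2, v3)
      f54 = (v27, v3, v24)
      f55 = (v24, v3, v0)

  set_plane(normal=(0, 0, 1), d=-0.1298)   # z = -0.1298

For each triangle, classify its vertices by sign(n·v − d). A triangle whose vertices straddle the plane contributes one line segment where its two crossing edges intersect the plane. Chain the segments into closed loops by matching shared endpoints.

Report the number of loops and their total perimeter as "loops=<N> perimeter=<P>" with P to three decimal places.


Straddling triangles (28 of 56):
  (v2,v6,v3) [++-] → (1.35171, 1.05503, -0.1298)–(1.8598, 0, -0.1298)  len=1.1710
  (v3,v6,v7) [-+-] → (1.35171, 1.05503, -0.1298)–(1.15954, 1.45406, -0.1298)  len=0.4429
  (v3,v7,v0) [--+] → (2.58803, 0.399036, -0.1298)–(2.7802, 0, -0.1298)  len=0.4429
  (v0,v7,v4) [+-+] → (2.58803, 0.399036, -0.1298)–(1.73346, 2.17361, -0.1298)  len=1.9696
  (v6,v10,v7) [++-] → (0.01793, 1.71458, -0.1298)–(1.15954, 1.45406, -0.1298)  len=1.1710
  (v7,v10,v11) [-+-] → (0.01793, 1.71458, -0.1298)–(-0.413864, 1.81314, -0.1298)  len=0.4429
  (v7,v11,v4) [--+] → (1.30167, 2.27217, -0.1298)–(1.73346, 2.17361, -0.1298)  len=0.4429
  (v4,v11,v8) [+-+] → (1.30167, 2.27217, -0.1298)–(-0.618614, 2.71046, -0.1298)  len=1.9697
  (v10,v14,v11) [++-] → (-1.32935, 1.08306, -0.1298)–(-0.413864, 1.81314, -0.1298)  len=1.1710
  (v11,v14,v15) [-+-] → (-1.32935, 1.08306, -0.1298)–(-1.67563, 0.80692, -0.1298)  len=0.4429
  (v11,v15,v8) [--+] → (-0.964894, 2.43431, -0.1298)–(-0.618614, 2.71046, -0.1298)  len=0.4429
  (v8,v15,v12) [+-+] → (-0.964894, 2.43431, -0.1298)–(-2.50485, 1.20628, -0.1298)  len=1.9696
  (v14,v18,v15) [++-] → (-1.67563, -0.364016, -0.1298)–(-1.67563, 0.80692, -0.1298)  len=1.1709
  (v15,v18,v19) [-+-] → (-1.67563, -0.364016, -0.1298)–(-1.67563, -0.80692, -0.1298)  len=0.4429
  (v15,v19,v12) [--+] → (-2.50485, 0.763376, -0.1298)–(-2.50485, 1.20628, -0.1298)  len=0.4429
  (v12,v19,v16) [+-+] → (-2.50485, 0.763376, -0.1298)–(-2.50485, -1.20628, -0.1298)  len=1.9697
  (v18,v22,v19) [++-] → (-0.760144, -1.537, -0.1298)–(-1.67563, -0.80692, -0.1298)  len=1.1710
  (v19,v22,v23) [-+-] → (-0.760144, -1.537, -0.1298)–(-0.413864, -1.81314, -0.1298)  len=0.4429
  (v19,v23,v16) [--+] → (-2.15857, -1.48242, -0.1298)–(-2.50485, -1.20628, -0.1298)  len=0.4429
  (v16,v23,v20) [+-+] → (-2.15857, -1.48242, -0.1298)–(-0.618614, -2.71046, -0.1298)  len=1.9696
  (v22,v26,v23) [++-] → (0.727744, -1.55262, -0.1298)–(-0.413864, -1.81314, -0.1298)  len=1.1710
  (v23,v26,v27) [-+-] → (0.727744, -1.55262, -0.1298)–(1.15954, -1.45406, -0.1298)  len=0.4429
  (v23,v27,v20) [--+] → (-0.18682, -2.6119, -0.1298)–(-0.618614, -2.71046, -0.1298)  len=0.4429
  (v20,v27,v24) [+-+] → (-0.18682, -2.6119, -0.1298)–(1.73346, -2.17361, -0.1298)  len=1.9697
  (v26,v2,v27) [++-] → (1.66763, -0.399036, -0.1298)–(1.15954, -1.45406, -0.1298)  len=1.1710
  (v27,v2,v3) [-+-] → (1.66763, -0.399036, -0.1298)–(1.8598, 0, -0.1298)  len=0.4429
  (v27,v3,v24) [--+] → (1.92563, -1.77458, -0.1298)–(1.73346, -2.17361, -0.1298)  len=0.4429
  (v24,v3,v0) [+-+] → (1.92563, -1.77458, -0.1298)–(2.7802, 0, -0.1298)  len=1.9696

Chained into 2 loop(s):
  loop 1: 14 segments, perimeter = 11.2971
  loop 2: 14 segments, perimeter = 16.8878
Total perimeter = 28.185

loops=2 perimeter=28.185


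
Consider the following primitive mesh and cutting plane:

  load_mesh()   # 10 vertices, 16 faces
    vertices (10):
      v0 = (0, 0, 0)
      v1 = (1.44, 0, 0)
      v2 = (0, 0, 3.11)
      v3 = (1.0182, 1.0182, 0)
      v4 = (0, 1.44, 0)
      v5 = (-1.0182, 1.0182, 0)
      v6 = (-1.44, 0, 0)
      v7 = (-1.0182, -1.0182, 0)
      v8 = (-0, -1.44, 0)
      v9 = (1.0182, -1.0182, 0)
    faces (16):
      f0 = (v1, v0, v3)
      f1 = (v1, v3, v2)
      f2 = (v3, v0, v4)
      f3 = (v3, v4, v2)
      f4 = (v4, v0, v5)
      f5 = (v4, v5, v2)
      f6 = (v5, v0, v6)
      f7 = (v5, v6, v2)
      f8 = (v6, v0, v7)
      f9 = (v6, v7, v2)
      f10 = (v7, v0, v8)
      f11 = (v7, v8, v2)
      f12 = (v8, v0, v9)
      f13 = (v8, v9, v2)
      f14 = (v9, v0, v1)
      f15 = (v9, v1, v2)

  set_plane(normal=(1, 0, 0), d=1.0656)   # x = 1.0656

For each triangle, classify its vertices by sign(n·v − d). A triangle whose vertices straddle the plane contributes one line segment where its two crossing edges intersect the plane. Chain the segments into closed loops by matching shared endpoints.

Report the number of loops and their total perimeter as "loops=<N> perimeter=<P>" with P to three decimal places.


loops=1 perimeter=4.233

Straddling triangles (4 of 16):
  (v1,v0,v3) [+--] → (1.0656, 0, 0)–(1.0656, 0.903779, 0)  len=0.9038
  (v1,v3,v2) [+--] → (1.0656, 0.903779, 0)–(1.0656, 0, 0.8086)  len=1.2127
  (v9,v0,v1) [--+] → (1.0656, 0, 0)–(1.0656, -0.903779, 0)  len=0.9038
  (v9,v1,v2) [-+-] → (1.0656, -0.903779, 0)–(1.0656, 0, 0.8086)  len=1.2127

Chained into 1 loop(s):
  loop 1: 4 segments, perimeter = 4.2330
Total perimeter = 4.233


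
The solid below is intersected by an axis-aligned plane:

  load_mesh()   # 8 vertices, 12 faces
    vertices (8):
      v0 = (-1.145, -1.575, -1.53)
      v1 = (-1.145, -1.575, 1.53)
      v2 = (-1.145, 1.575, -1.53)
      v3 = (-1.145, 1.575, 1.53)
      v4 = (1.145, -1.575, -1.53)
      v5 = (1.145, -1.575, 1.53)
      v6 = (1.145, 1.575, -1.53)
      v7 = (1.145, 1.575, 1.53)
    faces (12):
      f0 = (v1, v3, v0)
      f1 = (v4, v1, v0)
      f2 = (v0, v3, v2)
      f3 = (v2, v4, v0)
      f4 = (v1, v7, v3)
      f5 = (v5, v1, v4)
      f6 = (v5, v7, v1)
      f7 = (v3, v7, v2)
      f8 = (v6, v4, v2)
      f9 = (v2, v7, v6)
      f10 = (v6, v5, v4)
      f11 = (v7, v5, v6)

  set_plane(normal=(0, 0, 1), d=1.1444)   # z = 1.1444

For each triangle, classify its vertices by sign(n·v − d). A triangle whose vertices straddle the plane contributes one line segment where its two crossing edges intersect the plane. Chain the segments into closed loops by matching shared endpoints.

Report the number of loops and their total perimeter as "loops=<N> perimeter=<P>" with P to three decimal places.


Straddling triangles (8 of 12):
  (v1,v3,v0) [++-] → (-1.145, 1.17806, 1.1444)–(-1.145, -1.575, 1.1444)  len=2.7531
  (v4,v1,v0) [-+-] → (-0.85643, -1.575, 1.1444)–(-1.145, -1.575, 1.1444)  len=0.2886
  (v0,v3,v2) [-+-] → (-1.145, 1.17806, 1.1444)–(-1.145, 1.575, 1.1444)  len=0.3969
  (v5,v1,v4) [++-] → (-0.85643, -1.575, 1.1444)–(1.145, -1.575, 1.1444)  len=2.0014
  (v3,v7,v2) [++-] → (0.85643, 1.575, 1.1444)–(-1.145, 1.575, 1.1444)  len=2.0014
  (v2,v7,v6) [-+-] → (0.85643, 1.575, 1.1444)–(1.145, 1.575, 1.1444)  len=0.2886
  (v6,v5,v4) [-+-] → (1.145, -1.17806, 1.1444)–(1.145, -1.575, 1.1444)  len=0.3969
  (v7,v5,v6) [++-] → (1.145, -1.17806, 1.1444)–(1.145, 1.575, 1.1444)  len=2.7531

Chained into 1 loop(s):
  loop 1: 8 segments, perimeter = 10.8800
Total perimeter = 10.880

loops=1 perimeter=10.880


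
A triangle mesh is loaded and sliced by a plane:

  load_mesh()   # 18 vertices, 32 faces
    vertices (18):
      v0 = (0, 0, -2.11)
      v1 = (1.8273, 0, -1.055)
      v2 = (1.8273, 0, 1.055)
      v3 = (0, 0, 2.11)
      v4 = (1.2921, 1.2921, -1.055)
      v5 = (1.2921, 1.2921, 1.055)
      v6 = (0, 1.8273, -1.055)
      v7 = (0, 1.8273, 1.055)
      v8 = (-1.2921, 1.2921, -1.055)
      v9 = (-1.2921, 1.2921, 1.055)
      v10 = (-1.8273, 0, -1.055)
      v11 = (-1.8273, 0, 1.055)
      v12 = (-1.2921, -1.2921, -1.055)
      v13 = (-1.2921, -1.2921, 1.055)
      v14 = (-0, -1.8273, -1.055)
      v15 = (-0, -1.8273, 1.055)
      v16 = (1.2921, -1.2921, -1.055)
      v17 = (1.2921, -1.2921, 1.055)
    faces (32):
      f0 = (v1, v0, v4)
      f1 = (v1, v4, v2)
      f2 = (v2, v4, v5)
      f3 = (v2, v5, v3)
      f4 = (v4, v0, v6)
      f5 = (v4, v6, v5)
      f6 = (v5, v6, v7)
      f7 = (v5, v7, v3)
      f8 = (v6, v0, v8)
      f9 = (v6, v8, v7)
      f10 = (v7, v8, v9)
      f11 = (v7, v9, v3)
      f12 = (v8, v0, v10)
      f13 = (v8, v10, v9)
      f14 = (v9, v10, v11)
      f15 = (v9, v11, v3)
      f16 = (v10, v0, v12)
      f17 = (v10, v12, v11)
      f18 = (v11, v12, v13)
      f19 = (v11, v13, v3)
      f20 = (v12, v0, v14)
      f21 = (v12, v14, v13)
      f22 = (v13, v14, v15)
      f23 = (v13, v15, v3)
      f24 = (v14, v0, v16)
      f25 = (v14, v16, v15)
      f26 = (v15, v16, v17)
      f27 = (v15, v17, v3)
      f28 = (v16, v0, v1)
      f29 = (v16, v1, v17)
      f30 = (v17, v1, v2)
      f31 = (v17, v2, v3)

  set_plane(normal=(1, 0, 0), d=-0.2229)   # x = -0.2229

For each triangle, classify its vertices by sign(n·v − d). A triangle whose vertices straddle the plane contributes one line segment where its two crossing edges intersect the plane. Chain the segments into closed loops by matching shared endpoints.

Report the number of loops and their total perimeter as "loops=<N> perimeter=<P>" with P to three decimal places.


Straddling triangles (12 of 32):
  (v6,v0,v8) [++-] → (-0.2229, 0.2229, -1.928)–(-0.2229, 1.73497, -1.055)  len=1.7460
  (v6,v8,v7) [+-+] → (-0.2229, 1.73497, -1.055)–(-0.2229, 1.73497, 0.691004)  len=1.7460
  (v7,v8,v9) [+--] → (-0.2229, 1.73497, 0.691004)–(-0.2229, 1.73497, 1.055)  len=0.3640
  (v7,v9,v3) [+-+] → (-0.2229, 1.73497, 1.055)–(-0.2229, 0.2229, 1.928)  len=1.7460
  (v8,v0,v10) [-+-] → (-0.2229, 0.2229, -1.928)–(-0.2229, 0, -1.98131)  len=0.2292
  (v9,v11,v3) [--+] → (-0.2229, 0, 1.98131)–(-0.2229, 0.2229, 1.928)  len=0.2292
  (v10,v0,v12) [-+-] → (-0.2229, 0, -1.98131)–(-0.2229, -0.2229, -1.928)  len=0.2292
  (v11,v13,v3) [--+] → (-0.2229, -0.2229, 1.928)–(-0.2229, 0, 1.98131)  len=0.2292
  (v12,v0,v14) [-++] → (-0.2229, -0.2229, -1.928)–(-0.2229, -1.73497, -1.055)  len=1.7460
  (v12,v14,v13) [-+-] → (-0.2229, -1.73497, -1.055)–(-0.2229, -1.73497, -0.691004)  len=0.3640
  (v13,v14,v15) [-++] → (-0.2229, -1.73497, -0.691004)–(-0.2229, -1.73497, 1.055)  len=1.7460
  (v13,v15,v3) [-++] → (-0.2229, -1.73497, 1.055)–(-0.2229, -0.2229, 1.928)  len=1.7460

Chained into 1 loop(s):
  loop 1: 12 segments, perimeter = 12.1207
Total perimeter = 12.121

loops=1 perimeter=12.121


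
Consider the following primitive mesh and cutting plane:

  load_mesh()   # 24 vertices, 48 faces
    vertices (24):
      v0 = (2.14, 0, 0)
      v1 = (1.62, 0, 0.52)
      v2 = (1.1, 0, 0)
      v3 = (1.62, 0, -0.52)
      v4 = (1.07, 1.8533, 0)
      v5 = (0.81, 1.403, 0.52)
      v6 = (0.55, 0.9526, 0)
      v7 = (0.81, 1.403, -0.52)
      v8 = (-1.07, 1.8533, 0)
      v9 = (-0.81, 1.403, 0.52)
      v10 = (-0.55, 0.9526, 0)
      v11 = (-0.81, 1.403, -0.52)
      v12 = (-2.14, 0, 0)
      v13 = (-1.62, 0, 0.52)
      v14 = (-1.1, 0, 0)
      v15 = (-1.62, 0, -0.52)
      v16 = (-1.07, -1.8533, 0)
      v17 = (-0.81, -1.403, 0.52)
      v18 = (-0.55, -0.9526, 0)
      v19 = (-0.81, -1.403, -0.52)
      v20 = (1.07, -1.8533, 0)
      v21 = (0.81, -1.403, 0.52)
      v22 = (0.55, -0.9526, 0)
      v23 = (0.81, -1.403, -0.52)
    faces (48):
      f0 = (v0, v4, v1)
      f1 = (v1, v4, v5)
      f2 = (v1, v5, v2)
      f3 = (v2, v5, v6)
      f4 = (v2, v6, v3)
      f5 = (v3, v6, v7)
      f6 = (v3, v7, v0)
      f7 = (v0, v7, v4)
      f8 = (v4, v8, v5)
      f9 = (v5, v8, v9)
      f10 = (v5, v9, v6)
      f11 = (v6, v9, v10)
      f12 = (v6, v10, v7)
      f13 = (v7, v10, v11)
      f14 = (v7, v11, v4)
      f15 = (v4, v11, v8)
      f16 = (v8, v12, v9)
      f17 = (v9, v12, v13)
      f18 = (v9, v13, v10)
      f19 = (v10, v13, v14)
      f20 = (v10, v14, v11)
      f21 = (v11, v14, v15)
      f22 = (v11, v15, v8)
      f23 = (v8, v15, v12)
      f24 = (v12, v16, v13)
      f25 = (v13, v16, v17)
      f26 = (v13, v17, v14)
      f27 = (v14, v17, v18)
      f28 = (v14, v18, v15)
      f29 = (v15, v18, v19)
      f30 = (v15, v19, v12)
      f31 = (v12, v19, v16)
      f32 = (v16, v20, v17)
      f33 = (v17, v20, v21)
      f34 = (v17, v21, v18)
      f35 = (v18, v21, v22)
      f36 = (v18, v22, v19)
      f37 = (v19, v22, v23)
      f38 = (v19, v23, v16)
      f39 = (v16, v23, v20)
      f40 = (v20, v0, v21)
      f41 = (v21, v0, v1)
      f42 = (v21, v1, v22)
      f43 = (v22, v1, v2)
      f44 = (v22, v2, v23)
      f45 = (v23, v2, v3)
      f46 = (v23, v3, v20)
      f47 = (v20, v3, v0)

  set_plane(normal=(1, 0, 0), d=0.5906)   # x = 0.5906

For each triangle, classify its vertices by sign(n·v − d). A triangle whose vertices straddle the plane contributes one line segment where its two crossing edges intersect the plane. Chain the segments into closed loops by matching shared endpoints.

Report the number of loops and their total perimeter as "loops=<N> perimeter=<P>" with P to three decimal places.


Straddling triangles (20 of 48):
  (v2,v5,v6) [++-] → (0.5906, 1.02293, 0.0812)–(0.5906, 0.882281, 0)  len=0.1624
  (v2,v6,v3) [+-+] → (0.5906, 0.882281, 0)–(0.5906, 0.916455, -0.0197308)  len=0.0395
  (v3,v6,v7) [+-+] → (0.5906, 0.916455, -0.0197308)–(0.5906, 1.02293, -0.0812)  len=0.1229
  (v4,v8,v5) [+-+] → (0.5906, 1.8533, 0)–(0.5906, 1.45555, 0.459315)  len=0.6076
  (v5,v8,v9) [+--] → (0.5906, 1.45555, 0.459315)–(0.5906, 1.403, 0.52)  len=0.0803
  (v5,v9,v6) [+--] → (0.5906, 1.403, 0.52)–(0.5906, 1.02293, 0.0812)  len=0.5805
  (v6,v10,v7) [--+] → (0.5906, 1.33034, -0.436112)–(0.5906, 1.02293, -0.0812)  len=0.4695
  (v7,v10,v11) [+--] → (0.5906, 1.33034, -0.436112)–(0.5906, 1.403, -0.52)  len=0.1110
  (v7,v11,v4) [+-+] → (0.5906, 1.403, -0.52)–(0.5906, 1.73847, -0.1326)  len=0.5125
  (v4,v11,v8) [+--] → (0.5906, 1.73847, -0.1326)–(0.5906, 1.8533, 0)  len=0.1754
  (v16,v20,v17) [-+-] → (0.5906, -1.8533, 0)–(0.5906, -1.73847, 0.1326)  len=0.1754
  (v17,v20,v21) [-++] → (0.5906, -1.73847, 0.1326)–(0.5906, -1.403, 0.52)  len=0.5125
  (v17,v21,v18) [-+-] → (0.5906, -1.403, 0.52)–(0.5906, -1.33034, 0.436112)  len=0.1110
  (v18,v21,v22) [-+-] → (0.5906, -1.33034, 0.436112)–(0.5906, -1.02293, 0.0812)  len=0.4695
  (v19,v22,v23) [--+] → (0.5906, -1.02293, -0.0812)–(0.5906, -1.403, -0.52)  len=0.5805
  (v19,v23,v16) [-+-] → (0.5906, -1.403, -0.52)–(0.5906, -1.45555, -0.459315)  len=0.0803
  (v16,v23,v20) [-++] → (0.5906, -1.45555, -0.459315)–(0.5906, -1.8533, 0)  len=0.6076
  (v21,v1,v22) [++-] → (0.5906, -0.916455, 0.0197308)–(0.5906, -1.02293, 0.0812)  len=0.1229
  (v22,v1,v2) [-++] → (0.5906, -0.916455, 0.0197308)–(0.5906, -0.882281, 0)  len=0.0395
  (v22,v2,v23) [-++] → (0.5906, -0.882281, 0)–(0.5906, -1.02293, -0.0812)  len=0.1624

Chained into 2 loop(s):
  loop 1: 10 segments, perimeter = 2.8616
  loop 2: 10 segments, perimeter = 2.8616
Total perimeter = 5.723

loops=2 perimeter=5.723
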